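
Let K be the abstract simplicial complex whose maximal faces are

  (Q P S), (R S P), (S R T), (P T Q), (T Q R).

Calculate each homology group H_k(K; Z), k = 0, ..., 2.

Take the total order P < Q < R < S < T on the vertex set. Then K (dimension 2) consists of the simplices:

  0-simplices (5): P, Q, R, S, T
  1-simplices (10): PQ, PR, PS, PT, QR, QS, QT, RS, RT, ST
  2-simplices (5): PQS, PQT, PRS, QRT, RST

Hence C_0 ≅ Z^5, C_1 ≅ Z^10, C_2 ≅ Z^5.

Boundary ∂_1: C_1 → C_0 sends each edge [p,q] (with p < q) to q − p. For instance
  ∂PQ = Q − P.
The resulting 5×10 matrix has rank 4, and its Smith normal form has invariant factors (1,1,1,1).

∂_2: C_2 → C_1 maps a triangle to the signed sum of its edges. For instance
  ∂PQS = QS − PS + PQ,
  ∂PQT = QT − PT + PQ.
The 10×5 boundary matrix has rank 5 and Smith normal form diag(1,1,1,1,1).

Computing H_k = (kernel of ∂_k) / (image of ∂_{k+1}):

  H_0: rank C_0 − rank ∂_1 = 5 − 4 = 1, and the invariant factors of ∂_1 are all 1, so H_0 = Z.
  H_1: rank ker ∂_1 − rank ∂_2 = (10 − 4) − 5 = 1, and the invariant factors of ∂_2 are all 1, so H_1 = Z.
  H_2: rank ker ∂_2 − rank ∂_3 = (5 − 5) − 0 = 0, and there is no ∂_3, so H_2 = 0.

As a check, the Euler characteristic is 5 − 10 + 5 = 0, which agrees with 1 − 1 + 0 = 0.

H_0 = Z,  H_1 = Z,  H_2 = 0.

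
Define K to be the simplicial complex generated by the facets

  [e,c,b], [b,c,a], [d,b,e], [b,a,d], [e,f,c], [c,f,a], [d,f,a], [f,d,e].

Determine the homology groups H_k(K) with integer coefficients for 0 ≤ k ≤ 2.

H_0 ≅ Z,  H_1 = 0,  H_2 ≅ Z.

We work with the vertex ordering a < b < c < d < e < f. The simplices of K, each written with vertices in increasing order, are:

  0-simplices (6): a, b, c, d, e, f
  1-simplices (12): ab, ac, ad, af, bc, bd, be, ce, cf, de, df, ef
  2-simplices (8): abc, abd, acf, adf, bce, bde, cef, def

so the chain groups are C_0 ≅ Z^6, C_1 ≅ Z^12, C_2 ≅ Z^8.

The boundary map ∂_1: C_1 → C_0 maps an edge to its endpoints' difference, ∂[p,q] = q − p.
This gives a 6×12 integer matrix of rank 5; reducing to Smith normal form yields diagonal entries (1,1,1,1,1).

∂_2: C_2 → C_1 maps a triangle to the signed sum of its edges. For instance
  ∂bce = ce − be + bc,
  ∂bde = de − be + bd.
The resulting 12×8 matrix has rank 7, and its Smith normal form has invariant factors (1,1,1,1,1,1,1).

From H_k ≅ ker(∂_k) / im(∂_{k+1}) we obtain:

  H_0: rank C_0 − rank ∂_1 = 6 − 5 = 1, and the invariant factors of ∂_1 are all 1, so H_0 = Z.
  H_1: rank ker ∂_1 − rank ∂_2 = (12 − 5) − 7 = 0, and the invariant factors of ∂_2 are all 1, so H_1 = 0.
  H_2: rank ker ∂_2 − rank ∂_3 = (8 − 7) − 0 = 1, and there is no ∂_3, so H_2 = Z.

As a check, the Euler characteristic is 6 − 12 + 8 = 2, which agrees with 1 − 0 + 1 = 2.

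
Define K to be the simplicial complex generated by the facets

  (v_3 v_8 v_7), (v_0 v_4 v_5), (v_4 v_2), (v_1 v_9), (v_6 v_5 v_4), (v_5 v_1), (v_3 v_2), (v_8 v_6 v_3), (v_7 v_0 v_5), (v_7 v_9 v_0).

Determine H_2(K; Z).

H_2 ≅ 0.

K has 10 vertices, 18 edges, 6 triangles.
rank ∂_2 = 6, rank ∂_3 = 0 ⇒ b_2 = 6 − 6 − 0 = 0. So H_2 ≅ 0.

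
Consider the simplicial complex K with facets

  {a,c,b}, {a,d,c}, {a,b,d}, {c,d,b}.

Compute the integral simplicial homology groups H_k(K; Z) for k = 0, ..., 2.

H_0 ≅ Z,  H_1 = 0,  H_2 ≅ Z.

Take the total order a < b < c < d on the vertex set. Then K (dimension 2) consists of the simplices:

  0-simplices (4): a, b, c, d
  1-simplices (6): ab, ac, ad, bc, bd, cd
  2-simplices (4): abc, abd, acd, bcd

giving chain groups C_0 ≅ Z^4, C_1 ≅ Z^6, C_2 ≅ Z^4.

Boundary ∂_1: C_1 → C_0 is given by ∂[p,q] = [q] − [p].
The 4×6 boundary matrix has rank 3 and Smith normal form diag(1,1,1).

Boundary ∂_2: C_2 → C_1 sends each 2-simplex [p,q,r] to [q,r] − [p,r] + [p,q]. For instance
  ∂bcd = cd − bd + bc,
  ∂abc = bc − ac + ab.
The resulting 6×4 matrix has rank 3, and its Smith normal form has invariant factors (1,1,1).

Now H_k = ker ∂_k / im ∂_{k+1}, so:

  H_0: rank C_0 − rank ∂_1 = 4 − 3 = 1, and the invariant factors of ∂_1 are all 1, so H_0 ≅ Z.
  H_1: rank ker ∂_1 − rank ∂_2 = (6 − 3) − 3 = 0, and the invariant factors of ∂_2 are all 1, so H_1 ≅ 0.
  H_2: rank ker ∂_2 − rank ∂_3 = (4 − 3) − 0 = 1, and there is no ∂_3, so H_2 ≅ Z.

As a check, the Euler characteristic is 4 − 6 + 4 = 2, which agrees with 1 − 0 + 1 = 2.
(K is a triangulation of the 2-sphere S^2.)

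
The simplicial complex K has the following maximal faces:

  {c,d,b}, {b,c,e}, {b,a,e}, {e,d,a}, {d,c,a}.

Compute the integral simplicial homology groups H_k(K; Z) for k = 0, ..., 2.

H_0 ≅ Z,  H_1 ≅ Z,  H_2 = 0.

Take the total order a < b < c < d < e on the vertex set. Then K (dimension 2) consists of the simplices:

  0-simplices (5): a, b, c, d, e
  1-simplices (10): ab, ac, ad, ae, bc, bd, be, cd, ce, de
  2-simplices (5): abe, acd, ade, bcd, bce

so the chain groups are C_0 ≅ Z^5, C_1 ≅ Z^10, C_2 ≅ Z^5.

∂_1: C_1 → C_0 sends each edge [p,q] (with p < q) to q − p.
This gives a 5×10 integer matrix of rank 4; reducing to Smith normal form yields diagonal entries (1,1,1,1).

∂_2: C_2 → C_1 maps a triangle to the signed sum of its edges. For instance
  ∂ade = de − ae + ad,
  ∂bcd = cd − bd + bc.
As a 10×5 matrix over Z this has rank 5, with invariant factors (1,1,1,1,1).

Now H_k = ker ∂_k / im ∂_{k+1}, so:

  H_0: rank C_0 − rank ∂_1 = 5 − 4 = 1, and the invariant factors of ∂_1 are all 1, so H_0 ≅ Z.
  H_1: rank ker ∂_1 − rank ∂_2 = (10 − 4) − 5 = 1, and the invariant factors of ∂_2 are all 1, so H_1 ≅ Z.
  H_2: rank ker ∂_2 − rank ∂_3 = (5 − 5) − 0 = 0, and there is no ∂_3, so H_2 ≅ 0.

As a check, the Euler characteristic is 5 − 10 + 5 = 0, which agrees with 1 − 1 + 0 = 0.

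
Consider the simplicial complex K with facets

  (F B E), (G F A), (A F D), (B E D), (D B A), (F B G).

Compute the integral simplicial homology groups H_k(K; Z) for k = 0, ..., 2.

Take the total order A < B < D < E < F < G on the vertex set. Then K (dimension 2) consists of the simplices:

  0-simplices (6): A, B, D, E, F, G
  1-simplices (12): AB, AD, AF, AG, BD, BE, BF, BG, DE, DF, EF, FG
  2-simplices (6): ABD, ADF, AFG, BDE, BEF, BFG

so the chain groups are C_0 ≅ Z^6, C_1 ≅ Z^12, C_2 ≅ Z^6.

∂_1: C_1 → C_0 maps an edge to its endpoints' difference, ∂[p,q] = q − p. For instance
  ∂DF = F − D.
As a 6×12 matrix over Z this has rank 5, with invariant factors (1,1,1,1,1).

The boundary map ∂_2: C_2 → C_1 maps a triangle to the signed sum of its edges. For instance
  ∂ABD = BD − AD + AB,
  ∂AFG = FG − AG + AF.
This gives a 12×6 integer matrix of rank 6; reducing to Smith normal form yields diagonal entries (1,1,1,1,1,1).

Reading off H_k = ker ∂_k / im ∂_{k+1}:

  H_0: rank C_0 − rank ∂_1 = 6 − 5 = 1, and the invariant factors of ∂_1 are all 1, so H_0 ≅ Z.
  H_1: rank ker ∂_1 − rank ∂_2 = (12 − 5) − 6 = 1, and the invariant factors of ∂_2 are all 1, so H_1 ≅ Z.
  H_2: rank ker ∂_2 − rank ∂_3 = (6 − 6) − 0 = 0, and there is no ∂_3, so H_2 ≅ 0.

H_0 = Z,  H_1 = Z,  H_2 = 0.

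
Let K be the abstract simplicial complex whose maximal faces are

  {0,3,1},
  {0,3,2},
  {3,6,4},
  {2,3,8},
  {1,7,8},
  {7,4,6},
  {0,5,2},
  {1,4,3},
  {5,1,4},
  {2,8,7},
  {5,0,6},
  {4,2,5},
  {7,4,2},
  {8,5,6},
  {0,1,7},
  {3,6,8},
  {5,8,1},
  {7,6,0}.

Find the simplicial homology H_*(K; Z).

Take the total order 0 < 1 < 2 < 3 < 4 < 5 < 6 < 7 < 8 on the vertex set. Then K (dimension 2) consists of the simplices:

  0-simplices (9): [0], [1], [2], [3], [4], [5], [6], [7], [8]
  1-simplices (27): (27 of them)
  2-simplices (18): [0,1,3], [0,1,7], [0,2,3], [0,2,5], [0,5,6], [0,6,7], [1,3,4], [1,4,5], [1,5,8], [1,7,8], [2,3,8], [2,4,5], [2,4,7], [2,7,8], [3,4,6], [3,6,8], [4,6,7], [5,6,8]

Hence C_0 ≅ Z^9, C_1 ≅ Z^27, C_2 ≅ Z^18.

∂_1: C_1 → C_0 maps an edge to its endpoints' difference, ∂[p,q] = q − p. For instance
  ∂[4,5] = [5] − [4].
As a 9×27 matrix over Z this has rank 8, with invariant factors (1,1,1,1,1,1,1,1).

Boundary ∂_2: C_2 → C_1 acts by ∂[p,q,r] = [q,r] − [p,r] + [p,q]. For instance
  ∂[1,5,8] = [5,8] − [1,8] + [1,5],
  ∂[4,6,7] = [6,7] − [4,7] + [4,6].
As a 27×18 matrix over Z this has rank 17, with invariant factors (1,1,1,1,1,1,1,1,1,1,1,1,1,1,1,1,1).

Now H_k = ker ∂_k / im ∂_{k+1}, so:

  H_0: rank C_0 − rank ∂_1 = 9 − 8 = 1, and the invariant factors of ∂_1 are all 1, so H_0 ≅ Z.
  H_1: rank ker ∂_1 − rank ∂_2 = (27 − 8) − 17 = 2, and the invariant factors of ∂_2 are all 1, so H_1 ≅ Z^2.
  H_2: rank ker ∂_2 − rank ∂_3 = (18 − 17) − 0 = 1, and there is no ∂_3, so H_2 ≅ Z.

As a check, the Euler characteristic is 9 − 27 + 18 = 0, which agrees with 1 − 2 + 1 = 0.
(K is a triangulation of the torus T^2.)

H_0 ≅ Z,  H_1 ≅ Z^2,  H_2 ≅ Z.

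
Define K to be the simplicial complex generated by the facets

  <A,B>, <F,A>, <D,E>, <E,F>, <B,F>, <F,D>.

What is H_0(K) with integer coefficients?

H_0 = Z.

Order the vertices as A < B < D < E < F. Listing each simplex with vertices in this order, K has dimension 1 with simplices:

  0-simplices (5): A, B, D, E, F
  1-simplices (6): AB, AF, BF, DE, DF, EF

Hence C_0 ≅ Z^5, C_1 ≅ Z^6.

The boundary map ∂_1: C_1 → C_0 maps an edge to its endpoints' difference, ∂[p,q] = q − p. For instance
  ∂AF = F − A.
The 5×6 boundary matrix has rank 4 and Smith normal form diag(1,1,1,1).

Reading off H_k = ker ∂_k / im ∂_{k+1}:

  H_0: rank C_0 − rank ∂_1 = 5 − 4 = 1, and the invariant factors of ∂_1 are all 1, so H_0 = Z.

(K is a triangulation of a wedge of 2 circles.)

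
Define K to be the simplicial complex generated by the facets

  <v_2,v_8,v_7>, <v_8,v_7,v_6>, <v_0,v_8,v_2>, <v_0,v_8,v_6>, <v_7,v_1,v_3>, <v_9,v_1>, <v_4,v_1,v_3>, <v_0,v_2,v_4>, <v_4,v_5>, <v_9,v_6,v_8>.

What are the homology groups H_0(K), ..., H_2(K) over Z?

Take the total order v_0 < v_1 < v_2 < v_3 < v_4 < v_5 < v_6 < v_7 < v_8 < v_9 on the vertex set. Then K (dimension 2) consists of the simplices:

  0-simplices (10): [v_0], [v_1], [v_2], [v_3], [v_4], [v_5], [v_6], [v_7], [v_8], [v_9]
  1-simplices (19): (19 of them)
  2-simplices (8): [v_0,v_2,v_4], [v_0,v_2,v_8], [v_0,v_6,v_8], [v_1,v_3,v_4], [v_1,v_3,v_7], [v_2,v_7,v_8], [v_6,v_7,v_8], [v_6,v_8,v_9]

so the chain groups are C_0 ≅ Z^10, C_1 ≅ Z^19, C_2 ≅ Z^8.

∂_1: C_1 → C_0 is given by ∂[p,q] = [q] − [p]. For instance
  ∂[v_1,v_7] = [v_7] − [v_1].
The resulting 10×19 matrix has rank 9, and its Smith normal form has invariant factors (1,1,1,1,1,1,1,1,1).

Boundary ∂_2: C_2 → C_1 acts by ∂[p,q,r] = [q,r] − [p,r] + [p,q]. For instance
  ∂[v_1,v_3,v_7] = [v_3,v_7] − [v_1,v_7] + [v_1,v_3],
  ∂[v_6,v_8,v_9] = [v_8,v_9] − [v_6,v_9] + [v_6,v_8].
This gives a 19×8 integer matrix of rank 8; reducing to Smith normal form yields diagonal entries (1,1,1,1,1,1,1,1).

From H_k ≅ ker(∂_k) / im(∂_{k+1}) we obtain:

  H_0: rank C_0 − rank ∂_1 = 10 − 9 = 1, and the invariant factors of ∂_1 are all 1, so H_0 = Z.
  H_1: rank ker ∂_1 − rank ∂_2 = (19 − 9) − 8 = 2, and the invariant factors of ∂_2 are all 1, so H_1 = Z^2.
  H_2: rank ker ∂_2 − rank ∂_3 = (8 − 8) − 0 = 0, and there is no ∂_3, so H_2 = 0.

As a check, the Euler characteristic is 10 − 19 + 8 = -1, which agrees with 1 − 2 + 0 = -1.

H_0 = Z,  H_1 = Z^2,  H_2 = 0.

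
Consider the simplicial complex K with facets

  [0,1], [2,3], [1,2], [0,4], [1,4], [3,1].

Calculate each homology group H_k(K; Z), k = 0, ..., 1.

Order the vertices as 0 < 1 < 2 < 3 < 4. Listing each simplex with vertices in this order, K has dimension 1 with simplices:

  0-simplices (5): [0], [1], [2], [3], [4]
  1-simplices (6): [0,1], [0,4], [1,2], [1,3], [1,4], [2,3]

Hence C_0 ≅ Z^5, C_1 ≅ Z^6.

∂_1: C_1 → C_0 sends each edge [p,q] (with p < q) to q − p.
The resulting 5×6 matrix has rank 4, and its Smith normal form has invariant factors (1,1,1,1).

From H_k ≅ ker(∂_k) / im(∂_{k+1}) we obtain:

  H_0: rank C_0 − rank ∂_1 = 5 − 4 = 1, and the invariant factors of ∂_1 are all 1, so H_0 ≅ Z.
  H_1: rank ker ∂_1 − rank ∂_2 = (6 − 4) − 0 = 2, and there is no ∂_2, so H_1 ≅ Z^2.

As a check, the Euler characteristic is 5 − 6 = -1, which agrees with 1 − 2 = -1.

H_0 ≅ Z,  H_1 ≅ Z^2.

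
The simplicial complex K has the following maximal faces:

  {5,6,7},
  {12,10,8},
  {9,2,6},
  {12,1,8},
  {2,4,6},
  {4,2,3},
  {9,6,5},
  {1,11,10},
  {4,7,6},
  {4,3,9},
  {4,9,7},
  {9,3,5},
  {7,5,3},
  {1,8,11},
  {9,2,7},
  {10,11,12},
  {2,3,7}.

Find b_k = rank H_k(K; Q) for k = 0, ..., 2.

b_0 = 2, b_1 = 1, b_2 = 0.

We work with the vertex ordering 1 < 2 < 3 < 4 < 5 < 6 < 7 < 8 < 9 < 10 < 11 < 12. The simplices of K, each written with vertices in increasing order, are:

  0-simplices (12): [1], [2], [3], [4], [5], [6], [7], [8], [9], [10], [11], [12]
  1-simplices (28): (28 of them)
  2-simplices (17): [1,8,11], [1,8,12], [1,10,11], [2,3,4], [2,3,7], [2,4,6], [2,6,9], [2,7,9], [3,4,9], [3,5,7], [3,5,9], [4,6,7], [4,7,9], [5,6,7], [5,6,9], [8,10,12], [10,11,12]

so the chain groups are C_0 ≅ Z^12, C_1 ≅ Z^28, C_2 ≅ Z^17.

∂_1: C_1 → C_0 sends each edge [p,q] (with p < q) to q − p. For instance
  ∂[6,7] = [7] − [6].
This gives a 12×28 integer matrix of rank 10; reducing to Smith normal form yields diagonal entries (1,1,1,1,1,1,1,1,1,1).

Boundary ∂_2: C_2 → C_1 sends each 2-simplex [p,q,r] to [q,r] − [p,r] + [p,q]. For instance
  ∂[3,5,7] = [5,7] − [3,7] + [3,5],
  ∂[4,7,9] = [7,9] − [4,9] + [4,7].
The 28×17 boundary matrix has rank 17 and Smith normal form diag(1,1,1,1,1,1,1,1,1,1,1,1,1,1,1,1,2).

Now H_k = ker ∂_k / im ∂_{k+1}, so:

  H_0: rank C_0 − rank ∂_1 = 12 − 10 = 2, and the invariant factors of ∂_1 are all 1, so H_0 = Z^2.
  H_1: rank ker ∂_1 − rank ∂_2 = (28 − 10) − 17 = 1, and ∂_2 has invariant factor 2 > 1, so H_1 = Z ⊕ Z/2.
  H_2: rank ker ∂_2 − rank ∂_3 = (17 − 17) − 0 = 0, and there is no ∂_3, so H_2 = 0.

Hence the Betti numbers are b_0 = 2, b_1 = 1, b_2 = 0.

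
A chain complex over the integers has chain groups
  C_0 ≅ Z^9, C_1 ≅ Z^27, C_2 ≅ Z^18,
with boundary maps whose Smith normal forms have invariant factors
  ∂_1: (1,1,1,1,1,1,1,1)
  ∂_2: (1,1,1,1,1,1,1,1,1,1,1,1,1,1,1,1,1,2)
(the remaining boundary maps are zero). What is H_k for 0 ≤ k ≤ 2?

H_0 ≅ Z,  H_1 ≅ Z × Z/2,  H_2 = 0.

H_0: b_0 = 9 − 0 − 8 = 1; torsion from ∂_1 factors > 1: none. So H_0 ≅ Z.
H_1: b_1 = 27 − 8 − 18 = 1; torsion from ∂_2 factors > 1: [2]. So H_1 ≅ Z × Z/2.
H_2: b_2 = 18 − 18 − 0 = 0; torsion from ∂_3 factors > 1: none. So H_2 ≅ 0.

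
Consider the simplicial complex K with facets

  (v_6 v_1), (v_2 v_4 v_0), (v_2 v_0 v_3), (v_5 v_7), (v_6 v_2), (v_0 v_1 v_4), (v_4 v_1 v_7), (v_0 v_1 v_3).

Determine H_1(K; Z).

K has 8 vertices, 13 edges, 5 triangles.
rank ∂_1 = 7, rank ∂_2 = 5 ⇒ b_1 = 13 − 7 − 5 = 1; all invariant factors of ∂_2 are 1 so no torsion. So H_1 = Z.

H_1 ≅ Z.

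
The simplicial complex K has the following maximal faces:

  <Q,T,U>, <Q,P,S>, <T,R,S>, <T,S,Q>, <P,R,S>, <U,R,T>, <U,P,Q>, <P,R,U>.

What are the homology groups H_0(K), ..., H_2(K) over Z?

H_0 = Z,  H_1 = 0,  H_2 = Z.

Fix the vertex order P < Q < R < S < T < U and write every simplex with vertices in increasing order. Then dim K = 2 and the simplices of K are:

  0-simplices (6): P, Q, R, S, T, U
  1-simplices (12): PQ, PR, PS, PU, QS, QT, QU, RS, RT, RU, ST, TU
  2-simplices (8): PQS, PQU, PRS, PRU, QST, QTU, RST, RTU

Hence C_0 ≅ Z^6, C_1 ≅ Z^12, C_2 ≅ Z^8.

Boundary ∂_1: C_1 → C_0 is given by ∂[p,q] = [q] − [p]. For instance
  ∂PQ = Q − P.
As a 6×12 matrix over Z this has rank 5, with invariant factors (1,1,1,1,1).

Boundary ∂_2: C_2 → C_1 acts by ∂[p,q,r] = [q,r] − [p,r] + [p,q]. For instance
  ∂PQU = QU − PU + PQ,
  ∂PQS = QS − PS + PQ.
As a 12×8 matrix over Z this has rank 7, with invariant factors (1,1,1,1,1,1,1).

Now H_k = ker ∂_k / im ∂_{k+1}, so:

  H_0: rank C_0 − rank ∂_1 = 6 − 5 = 1, and the invariant factors of ∂_1 are all 1, so H_0 ≅ Z.
  H_1: rank ker ∂_1 − rank ∂_2 = (12 − 5) − 7 = 0, and the invariant factors of ∂_2 are all 1, so H_1 ≅ 0.
  H_2: rank ker ∂_2 − rank ∂_3 = (8 − 7) − 0 = 1, and there is no ∂_3, so H_2 ≅ Z.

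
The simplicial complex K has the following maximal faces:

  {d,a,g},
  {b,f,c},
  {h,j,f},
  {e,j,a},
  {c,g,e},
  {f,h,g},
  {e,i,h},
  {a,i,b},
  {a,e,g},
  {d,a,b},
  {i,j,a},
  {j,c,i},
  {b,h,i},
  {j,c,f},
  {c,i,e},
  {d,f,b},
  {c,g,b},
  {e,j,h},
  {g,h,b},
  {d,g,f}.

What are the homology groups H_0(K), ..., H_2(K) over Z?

H_0 ≅ Z,  H_1 ≅ Z × Z/2,  H_2 = 0.

We work with the vertex ordering a < b < c < d < e < f < g < h < i < j. The simplices of K, each written with vertices in increasing order, are:

  0-simplices (10): a, b, c, d, e, f, g, h, i, j
  1-simplices (30): ab, ad, ae, ag, ai, aj, bc, bd, bf, bg, bh, bi, ce, cf, cg, ci, cj, df, dg, eg, eh, ei, ej, fg, fh, fj, gh, hi, hj, ij
  2-simplices (20): abd, abi, adg, aeg, aej, aij, bcf, bcg, bdf, bgh, bhi, ceg, cei, cfj, cij, dfg, ehi, ehj, fgh, fhj

so the chain groups are C_0 ≅ Z^10, C_1 ≅ Z^30, C_2 ≅ Z^20.

Boundary ∂_1: C_1 → C_0 maps an edge to its endpoints' difference, ∂[p,q] = q − p. For instance
  ∂ei = i − e.
This gives a 10×30 integer matrix of rank 9; reducing to Smith normal form yields diagonal entries (1,1,1,1,1,1,1,1,1).

The boundary map ∂_2: C_2 → C_1 acts by ∂[p,q,r] = [q,r] − [p,r] + [p,q]. For instance
  ∂bgh = gh − bh + bg,
  ∂ceg = eg − cg + ce.
The 30×20 boundary matrix has rank 20 and Smith normal form diag(1,1,1,1,1,1,1,1,1,1,1,1,1,1,1,1,1,1,1,2).

Now H_k = ker ∂_k / im ∂_{k+1}, so:

  H_0: rank C_0 − rank ∂_1 = 10 − 9 = 1, and the invariant factors of ∂_1 are all 1, so H_0 ≅ Z.
  H_1: rank ker ∂_1 − rank ∂_2 = (30 − 9) − 20 = 1, and ∂_2 has invariant factor 2 > 1, so H_1 ≅ Z × Z/2.
  H_2: rank ker ∂_2 − rank ∂_3 = (20 − 20) − 0 = 0, and there is no ∂_3, so H_2 ≅ 0.

(K is a triangulation of the Klein bottle.)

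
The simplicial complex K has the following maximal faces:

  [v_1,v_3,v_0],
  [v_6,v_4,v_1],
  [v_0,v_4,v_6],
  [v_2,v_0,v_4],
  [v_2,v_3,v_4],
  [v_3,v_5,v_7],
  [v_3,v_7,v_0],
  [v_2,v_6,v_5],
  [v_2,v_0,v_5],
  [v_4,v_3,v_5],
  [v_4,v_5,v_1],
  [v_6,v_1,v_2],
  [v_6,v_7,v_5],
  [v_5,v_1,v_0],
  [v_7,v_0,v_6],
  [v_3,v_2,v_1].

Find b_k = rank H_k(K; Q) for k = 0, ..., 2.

Order the vertices as v_0 < v_1 < v_2 < v_3 < v_4 < v_5 < v_6 < v_7. Listing each simplex with vertices in this order, K has dimension 2 with simplices:

  0-simplices (8): [v_0], [v_1], [v_2], [v_3], [v_4], [v_5], [v_6], [v_7]
  1-simplices (24): (24 of them)
  2-simplices (16): (16 of them)

Hence C_0 ≅ Z^8, C_1 ≅ Z^24, C_2 ≅ Z^16.

∂_1: C_1 → C_0 maps an edge to its endpoints' difference, ∂[p,q] = q − p. For instance
  ∂[v_0,v_7] = [v_7] − [v_0].
This gives a 8×24 integer matrix of rank 7; reducing to Smith normal form yields diagonal entries (1,1,1,1,1,1,1).

Boundary ∂_2: C_2 → C_1 maps a triangle to the signed sum of its edges. For instance
  ∂[v_3,v_5,v_7] = [v_5,v_7] − [v_3,v_7] + [v_3,v_5],
  ∂[v_1,v_4,v_5] = [v_4,v_5] − [v_1,v_5] + [v_1,v_4].
As a 24×16 matrix over Z this has rank 15, with invariant factors (1,1,1,1,1,1,1,1,1,1,1,1,1,1,1).

Now H_k = ker ∂_k / im ∂_{k+1}, so:

  H_0: rank C_0 − rank ∂_1 = 8 − 7 = 1, and the invariant factors of ∂_1 are all 1, so H_0 = Z.
  H_1: rank ker ∂_1 − rank ∂_2 = (24 − 7) − 15 = 2, and the invariant factors of ∂_2 are all 1, so H_1 = Z^2.
  H_2: rank ker ∂_2 − rank ∂_3 = (16 − 15) − 0 = 1, and there is no ∂_3, so H_2 = Z.

As a check, the Euler characteristic is 8 − 24 + 16 = 0, which agrees with 1 − 2 + 1 = 0.

Hence the Betti numbers are b_0 = 1, b_1 = 2, b_2 = 1.

b_0 = 1, b_1 = 2, b_2 = 1.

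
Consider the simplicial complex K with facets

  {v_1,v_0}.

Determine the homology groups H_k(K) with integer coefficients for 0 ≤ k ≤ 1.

H_0 = Z,  H_1 = 0.

Fix the vertex order v_0 < v_1 and write every simplex with vertices in increasing order. Then dim K = 1 and the simplices of K are:

  0-simplices (2): [v_0], [v_1]
  1-simplices (1): [v_0,v_1]

Hence C_0 ≅ Z^2, C_1 ≅ Z^1.

The boundary map ∂_1: C_1 → C_0 is given by ∂[p,q] = [q] − [p]. For instance
  ∂[v_0,v_1] = [v_1] − [v_0].
As a 2×1 matrix over Z this has rank 1, with invariant factors (1).

From H_k ≅ ker(∂_k) / im(∂_{k+1}) we obtain:

  H_0: rank C_0 − rank ∂_1 = 2 − 1 = 1, and the invariant factors of ∂_1 are all 1, so H_0 = Z.
  H_1: rank ker ∂_1 − rank ∂_2 = (1 − 1) − 0 = 0, and there is no ∂_2, so H_1 = 0.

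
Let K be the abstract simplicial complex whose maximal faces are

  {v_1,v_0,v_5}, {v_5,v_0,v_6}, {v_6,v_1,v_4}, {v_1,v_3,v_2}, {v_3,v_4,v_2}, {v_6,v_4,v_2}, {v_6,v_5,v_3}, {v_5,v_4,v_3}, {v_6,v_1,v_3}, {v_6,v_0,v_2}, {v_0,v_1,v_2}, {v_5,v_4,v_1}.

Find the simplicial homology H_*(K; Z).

Fix the vertex order v_0 < v_1 < v_2 < v_3 < v_4 < v_5 < v_6 and write every simplex with vertices in increasing order. Then dim K = 2 and the simplices of K are:

  0-simplices (7): [v_0], [v_1], [v_2], [v_3], [v_4], [v_5], [v_6]
  1-simplices (18): (18 of them)
  2-simplices (12): (12 of them)

so the chain groups are C_0 ≅ Z^7, C_1 ≅ Z^18, C_2 ≅ Z^12.

The boundary map ∂_1: C_1 → C_0 maps an edge to its endpoints' difference, ∂[p,q] = q − p. For instance
  ∂[v_0,v_5] = [v_5] − [v_0].
The 7×18 boundary matrix has rank 6 and Smith normal form diag(1,1,1,1,1,1).

Boundary ∂_2: C_2 → C_1 maps a triangle to the signed sum of its edges. For instance
  ∂[v_0,v_1,v_2] = [v_1,v_2] − [v_0,v_2] + [v_0,v_1],
  ∂[v_0,v_2,v_6] = [v_2,v_6] − [v_0,v_6] + [v_0,v_2].
This gives a 18×12 integer matrix of rank 12; reducing to Smith normal form yields diagonal entries (1,1,1,1,1,1,1,1,1,1,1,2).

From H_k ≅ ker(∂_k) / im(∂_{k+1}) we obtain:

  H_0: rank C_0 − rank ∂_1 = 7 − 6 = 1, and the invariant factors of ∂_1 are all 1, so H_0 ≅ Z.
  H_1: rank ker ∂_1 − rank ∂_2 = (18 − 6) − 12 = 0, and ∂_2 has invariant factor 2 > 1, so H_1 ≅ Z/2.
  H_2: rank ker ∂_2 − rank ∂_3 = (12 − 12) − 0 = 0, and there is no ∂_3, so H_2 ≅ 0.

As a check, the Euler characteristic is 7 − 18 + 12 = 1, which agrees with 1 − 0 + 0 = 1.

H_0 = Z,  H_1 = Z/2,  H_2 = 0.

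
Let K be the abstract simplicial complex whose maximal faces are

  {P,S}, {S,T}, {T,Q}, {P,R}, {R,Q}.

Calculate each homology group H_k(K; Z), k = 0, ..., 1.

H_0 = Z,  H_1 = Z.

K has 5 vertices, 5 edges.
rank ∂_0 = 0, rank ∂_1 = 4 ⇒ b_0 = 5 − 0 − 4 = 1; all invariant factors of ∂_1 are 1 so no torsion. So H_0 = Z.
rank ∂_1 = 4, rank ∂_2 = 0 ⇒ b_1 = 5 − 4 − 0 = 1. So H_1 = Z.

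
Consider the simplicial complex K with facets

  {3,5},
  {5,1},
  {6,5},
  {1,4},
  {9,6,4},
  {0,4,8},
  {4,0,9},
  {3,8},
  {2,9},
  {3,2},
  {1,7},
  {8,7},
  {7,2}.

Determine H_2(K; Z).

Fix the vertex order 0 < 1 < 2 < 3 < 4 < 5 < 6 < 7 < 8 < 9 and write every simplex with vertices in increasing order. Then dim K = 2 and the simplices of K are:

  0-simplices (10): [0], [1], [2], [3], [4], [5], [6], [7], [8], [9]
  1-simplices (17): [0,4], [0,8], [0,9], [1,4], [1,5], [1,7], [2,3], [2,7], [2,9], [3,5], [3,8], [4,6], [4,8], [4,9], [5,6], [6,9], [7,8]
  2-simplices (3): [0,4,8], [0,4,9], [4,6,9]

giving chain groups C_0 ≅ Z^10, C_1 ≅ Z^17, C_2 ≅ Z^3.

The boundary map ∂_1: C_1 → C_0 maps an edge to its endpoints' difference, ∂[p,q] = q − p. For instance
  ∂[3,5] = [5] − [3].
The 10×17 boundary matrix has rank 9 and Smith normal form diag(1,1,1,1,1,1,1,1,1).

Boundary ∂_2: C_2 → C_1 acts by ∂[p,q,r] = [q,r] − [p,r] + [p,q]. For instance
  ∂[0,4,8] = [4,8] − [0,8] + [0,4],
  ∂[0,4,9] = [4,9] − [0,9] + [0,4].
As a 17×3 matrix over Z this has rank 3, with invariant factors (1,1,1).

From H_k ≅ ker(∂_k) / im(∂_{k+1}) we obtain:

  H_2: rank ker ∂_2 − rank ∂_3 = (3 − 3) − 0 = 0, and there is no ∂_3, so H_2 ≅ 0.

H_2 ≅ 0.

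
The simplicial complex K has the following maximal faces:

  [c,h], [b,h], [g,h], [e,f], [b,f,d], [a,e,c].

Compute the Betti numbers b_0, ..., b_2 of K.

b_0 = 1, b_1 = 1, b_2 = 0.

We work with the vertex ordering a < b < c < d < e < f < g < h. The simplices of K, each written with vertices in increasing order, are:

  0-simplices (8): a, b, c, d, e, f, g, h
  1-simplices (10): ac, ae, bd, bf, bh, ce, ch, df, ef, gh
  2-simplices (2): ace, bdf

giving chain groups C_0 ≅ Z^8, C_1 ≅ Z^10, C_2 ≅ Z^2.

∂_1: C_1 → C_0 maps an edge to its endpoints' difference, ∂[p,q] = q − p.
This gives a 8×10 integer matrix of rank 7; reducing to Smith normal form yields diagonal entries (1,1,1,1,1,1,1).

The boundary map ∂_2: C_2 → C_1 acts by ∂[p,q,r] = [q,r] − [p,r] + [p,q]. For instance
  ∂bdf = df − bf + bd,
  ∂ace = ce − ae + ac.
The 10×2 boundary matrix has rank 2 and Smith normal form diag(1,1).

Reading off H_k = ker ∂_k / im ∂_{k+1}:

  H_0: rank C_0 − rank ∂_1 = 8 − 7 = 1, and the invariant factors of ∂_1 are all 1, so H_0 ≅ Z.
  H_1: rank ker ∂_1 − rank ∂_2 = (10 − 7) − 2 = 1, and the invariant factors of ∂_2 are all 1, so H_1 ≅ Z.
  H_2: rank ker ∂_2 − rank ∂_3 = (2 − 2) − 0 = 0, and there is no ∂_3, so H_2 ≅ 0.

As a check, the Euler characteristic is 8 − 10 + 2 = 0, which agrees with 1 − 1 + 0 = 0.

Hence the Betti numbers are b_0 = 1, b_1 = 1, b_2 = 0.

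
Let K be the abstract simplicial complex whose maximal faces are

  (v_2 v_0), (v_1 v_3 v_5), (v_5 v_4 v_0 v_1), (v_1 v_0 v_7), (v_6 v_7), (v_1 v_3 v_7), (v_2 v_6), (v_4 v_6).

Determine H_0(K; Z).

H_0 = Z.

Take the total order v_0 < v_1 < v_2 < v_3 < v_4 < v_5 < v_6 < v_7 on the vertex set. Then K (dimension 3) consists of the simplices:

  0-simplices (8): [v_0], [v_1], [v_2], [v_3], [v_4], [v_5], [v_6], [v_7]
  1-simplices (15): (15 of them)
  2-simplices (7): [v_0,v_1,v_4], [v_0,v_1,v_5], [v_0,v_1,v_7], [v_0,v_4,v_5], [v_1,v_3,v_5], [v_1,v_3,v_7], [v_1,v_4,v_5]
  3-simplices (1): [v_0,v_1,v_4,v_5]

so the chain groups are C_0 ≅ Z^8, C_1 ≅ Z^15, C_2 ≅ Z^7, C_3 ≅ Z^1.

The boundary map ∂_1: C_1 → C_0 is given by ∂[p,q] = [q] − [p].
As a 8×15 matrix over Z this has rank 7, with invariant factors (1,1,1,1,1,1,1).

∂_2: C_2 → C_1 maps a triangle to the signed sum of its edges. For instance
  ∂[v_1,v_3,v_7] = [v_3,v_7] − [v_1,v_7] + [v_1,v_3],
  ∂[v_0,v_4,v_5] = [v_4,v_5] − [v_0,v_5] + [v_0,v_4].
This gives a 15×7 integer matrix of rank 6; reducing to Smith normal form yields diagonal entries (1,1,1,1,1,1).

The boundary map ∂_3: C_3 → C_2 sends each 3-simplex σ to the alternating sum Σ_i (−1)^i (σ with its i-th vertex removed). For instance
  ∂[v_0,v_1,v_4,v_5] = [v_1,v_4,v_5] − [v_0,v_4,v_5] + [v_0,v_1,v_5] − [v_0,v_1,v_4].
As a 7×1 matrix over Z this has rank 1, with invariant factors (1).

Now H_k = ker ∂_k / im ∂_{k+1}, so:

  H_0: rank C_0 − rank ∂_1 = 8 − 7 = 1, and the invariant factors of ∂_1 are all 1, so H_0 = Z.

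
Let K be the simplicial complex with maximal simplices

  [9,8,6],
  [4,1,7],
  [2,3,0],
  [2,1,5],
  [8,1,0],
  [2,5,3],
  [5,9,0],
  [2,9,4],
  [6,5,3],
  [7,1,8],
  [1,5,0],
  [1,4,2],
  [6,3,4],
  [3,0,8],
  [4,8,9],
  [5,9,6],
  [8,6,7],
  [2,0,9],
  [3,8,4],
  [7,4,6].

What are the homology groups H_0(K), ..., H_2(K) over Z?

H_0 = Z,  H_1 = Z ⊕ Z/2,  H_2 = 0.

We work with the vertex ordering 0 < 1 < 2 < 3 < 4 < 5 < 6 < 7 < 8 < 9. The simplices of K, each written with vertices in increasing order, are:

  0-simplices (10): [0], [1], [2], [3], [4], [5], [6], [7], [8], [9]
  1-simplices (30): (30 of them)
  2-simplices (20): (20 of them)

Hence C_0 ≅ Z^10, C_1 ≅ Z^30, C_2 ≅ Z^20.

Boundary ∂_1: C_1 → C_0 is given by ∂[p,q] = [q] − [p]. For instance
  ∂[1,4] = [4] − [1].
The resulting 10×30 matrix has rank 9, and its Smith normal form has invariant factors (1,1,1,1,1,1,1,1,1).

The boundary map ∂_2: C_2 → C_1 sends each 2-simplex [p,q,r] to [q,r] − [p,r] + [p,q]. For instance
  ∂[3,5,6] = [5,6] − [3,6] + [3,5],
  ∂[4,8,9] = [8,9] − [4,9] + [4,8].
The resulting 30×20 matrix has rank 20, and its Smith normal form has invariant factors (1,1,1,1,1,1,1,1,1,1,1,1,1,1,1,1,1,1,1,2).

Now H_k = ker ∂_k / im ∂_{k+1}, so:

  H_0: rank C_0 − rank ∂_1 = 10 − 9 = 1, and the invariant factors of ∂_1 are all 1, so H_0 ≅ Z.
  H_1: rank ker ∂_1 − rank ∂_2 = (30 − 9) − 20 = 1, and ∂_2 has invariant factor 2 > 1, so H_1 ≅ Z ⊕ Z/2.
  H_2: rank ker ∂_2 − rank ∂_3 = (20 − 20) − 0 = 0, and there is no ∂_3, so H_2 ≅ 0.

As a check, the Euler characteristic is 10 − 30 + 20 = 0, which agrees with 1 − 1 + 0 = 0.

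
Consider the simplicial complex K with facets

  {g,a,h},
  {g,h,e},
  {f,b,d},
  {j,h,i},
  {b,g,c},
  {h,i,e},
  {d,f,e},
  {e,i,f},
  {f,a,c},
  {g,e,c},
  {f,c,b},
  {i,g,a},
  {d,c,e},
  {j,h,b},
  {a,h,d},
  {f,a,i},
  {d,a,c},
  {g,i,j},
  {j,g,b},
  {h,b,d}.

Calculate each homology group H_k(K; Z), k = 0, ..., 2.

Order the vertices as a < b < c < d < e < f < g < h < i < j. Listing each simplex with vertices in this order, K has dimension 2 with simplices:

  0-simplices (10): a, b, c, d, e, f, g, h, i, j
  1-simplices (30): ac, ad, af, ag, ah, ai, bc, bd, bf, bg, bh, bj, cd, ce, cf, cg, de, df, dh, ef, eg, eh, ei, fi, gh, gi, gj, hi, hj, ij
  2-simplices (20): acd, acf, adh, afi, agh, agi, bcf, bcg, bdf, bdh, bgj, bhj, cde, ceg, def, efi, egh, ehi, gij, hij

Hence C_0 ≅ Z^10, C_1 ≅ Z^30, C_2 ≅ Z^20.

The boundary map ∂_1: C_1 → C_0 maps an edge to its endpoints' difference, ∂[p,q] = q − p.
This gives a 10×30 integer matrix of rank 9; reducing to Smith normal form yields diagonal entries (1,1,1,1,1,1,1,1,1).

∂_2: C_2 → C_1 sends each 2-simplex [p,q,r] to [q,r] − [p,r] + [p,q]. For instance
  ∂ehi = hi − ei + eh,
  ∂def = ef − df + de.
As a 30×20 matrix over Z this has rank 20, with invariant factors (1,1,1,1,1,1,1,1,1,1,1,1,1,1,1,1,1,1,1,2).

Now H_k = ker ∂_k / im ∂_{k+1}, so:

  H_0: rank C_0 − rank ∂_1 = 10 − 9 = 1, and the invariant factors of ∂_1 are all 1, so H_0 ≅ Z.
  H_1: rank ker ∂_1 − rank ∂_2 = (30 − 9) − 20 = 1, and ∂_2 has invariant factor 2 > 1, so H_1 ≅ Z ⊕ Z/2.
  H_2: rank ker ∂_2 − rank ∂_3 = (20 − 20) − 0 = 0, and there is no ∂_3, so H_2 ≅ 0.

As a check, the Euler characteristic is 10 − 30 + 20 = 0, which agrees with 1 − 1 + 0 = 0.

H_0 = Z,  H_1 = Z ⊕ Z/2,  H_2 = 0.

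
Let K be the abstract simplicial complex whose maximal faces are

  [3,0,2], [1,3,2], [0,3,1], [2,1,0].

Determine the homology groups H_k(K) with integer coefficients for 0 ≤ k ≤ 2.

Take the total order 0 < 1 < 2 < 3 on the vertex set. Then K (dimension 2) consists of the simplices:

  0-simplices (4): [0], [1], [2], [3]
  1-simplices (6): [0,1], [0,2], [0,3], [1,2], [1,3], [2,3]
  2-simplices (4): [0,1,2], [0,1,3], [0,2,3], [1,2,3]

Hence C_0 ≅ Z^4, C_1 ≅ Z^6, C_2 ≅ Z^4.

The boundary map ∂_1: C_1 → C_0 sends each edge [p,q] (with p < q) to q − p. For instance
  ∂[2,3] = [3] − [2].
The resulting 4×6 matrix has rank 3, and its Smith normal form has invariant factors (1,1,1).

Boundary ∂_2: C_2 → C_1 acts by ∂[p,q,r] = [q,r] − [p,r] + [p,q]. For instance
  ∂[0,1,2] = [1,2] − [0,2] + [0,1],
  ∂[0,1,3] = [1,3] − [0,3] + [0,1].
The 6×4 boundary matrix has rank 3 and Smith normal form diag(1,1,1).

Reading off H_k = ker ∂_k / im ∂_{k+1}:

  H_0: rank C_0 − rank ∂_1 = 4 − 3 = 1, and the invariant factors of ∂_1 are all 1, so H_0 ≅ Z.
  H_1: rank ker ∂_1 − rank ∂_2 = (6 − 3) − 3 = 0, and the invariant factors of ∂_2 are all 1, so H_1 ≅ 0.
  H_2: rank ker ∂_2 − rank ∂_3 = (4 − 3) − 0 = 1, and there is no ∂_3, so H_2 ≅ Z.

H_0 = Z,  H_1 = 0,  H_2 = Z.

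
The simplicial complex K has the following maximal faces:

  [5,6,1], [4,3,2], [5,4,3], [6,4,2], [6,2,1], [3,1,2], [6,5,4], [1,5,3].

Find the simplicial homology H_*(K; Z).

K has 6 vertices, 12 edges, 8 triangles.
rank ∂_0 = 0, rank ∂_1 = 5 ⇒ b_0 = 6 − 0 − 5 = 1; all invariant factors of ∂_1 are 1 so no torsion. So H_0 ≅ Z.
rank ∂_1 = 5, rank ∂_2 = 7 ⇒ b_1 = 12 − 5 − 7 = 0; all invariant factors of ∂_2 are 1 so no torsion. So H_1 ≅ 0.
rank ∂_2 = 7, rank ∂_3 = 0 ⇒ b_2 = 8 − 7 − 0 = 1. So H_2 ≅ Z.

H_0 = Z,  H_1 = 0,  H_2 = Z.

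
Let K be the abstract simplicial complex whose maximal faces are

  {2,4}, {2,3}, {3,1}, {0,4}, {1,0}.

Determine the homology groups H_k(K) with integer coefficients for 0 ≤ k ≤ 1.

Take the total order 0 < 1 < 2 < 3 < 4 on the vertex set. Then K (dimension 1) consists of the simplices:

  0-simplices (5): [0], [1], [2], [3], [4]
  1-simplices (5): [0,1], [0,4], [1,3], [2,3], [2,4]

giving chain groups C_0 ≅ Z^5, C_1 ≅ Z^5.

∂_1: C_1 → C_0 maps an edge to its endpoints' difference, ∂[p,q] = q − p.
The 5×5 boundary matrix has rank 4 and Smith normal form diag(1,1,1,1).

Computing H_k = (kernel of ∂_k) / (image of ∂_{k+1}):

  H_0: rank C_0 − rank ∂_1 = 5 − 4 = 1, and the invariant factors of ∂_1 are all 1, so H_0 ≅ Z.
  H_1: rank ker ∂_1 − rank ∂_2 = (5 − 4) − 0 = 1, and there is no ∂_2, so H_1 ≅ Z.

H_0 ≅ Z,  H_1 ≅ Z.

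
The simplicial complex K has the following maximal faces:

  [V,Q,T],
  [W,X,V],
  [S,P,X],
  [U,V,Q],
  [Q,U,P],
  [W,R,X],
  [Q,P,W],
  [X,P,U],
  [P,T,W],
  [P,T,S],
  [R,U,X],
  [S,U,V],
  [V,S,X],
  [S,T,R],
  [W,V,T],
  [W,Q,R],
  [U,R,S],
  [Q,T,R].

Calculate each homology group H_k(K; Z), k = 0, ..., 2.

Fix the vertex order P < Q < R < S < T < U < V < W < X and write every simplex with vertices in increasing order. Then dim K = 2 and the simplices of K are:

  0-simplices (9): P, Q, R, S, T, U, V, W, X
  1-simplices (27): PQ, PS, PT, PU, PW, PX, QR, QT, QU, QV, QW, RS, RT, RU, RW, RX, ST, SU, SV, SX, TV, TW, UV, UX, VW, VX, WX
  2-simplices (18): PQU, PQW, PST, PSX, PTW, PUX, QRT, QRW, QTV, QUV, RST, RSU, RUX, RWX, SUV, SVX, TVW, VWX

so the chain groups are C_0 ≅ Z^9, C_1 ≅ Z^27, C_2 ≅ Z^18.

The boundary map ∂_1: C_1 → C_0 sends each edge [p,q] (with p < q) to q − p.
This gives a 9×27 integer matrix of rank 8; reducing to Smith normal form yields diagonal entries (1,1,1,1,1,1,1,1).

Boundary ∂_2: C_2 → C_1 maps a triangle to the signed sum of its edges. For instance
  ∂TVW = VW − TW + TV,
  ∂PUX = UX − PX + PU.
The resulting 27×18 matrix has rank 18, and its Smith normal form has invariant factors (1,1,1,1,1,1,1,1,1,1,1,1,1,1,1,1,1,2).

Now H_k = ker ∂_k / im ∂_{k+1}, so:

  H_0: rank C_0 − rank ∂_1 = 9 − 8 = 1, and the invariant factors of ∂_1 are all 1, so H_0 ≅ Z.
  H_1: rank ker ∂_1 − rank ∂_2 = (27 − 8) − 18 = 1, and ∂_2 has invariant factor 2 > 1, so H_1 ≅ Z ⊕ Z/2.
  H_2: rank ker ∂_2 − rank ∂_3 = (18 − 18) − 0 = 0, and there is no ∂_3, so H_2 ≅ 0.

As a check, the Euler characteristic is 9 − 27 + 18 = 0, which agrees with 1 − 1 + 0 = 0.

H_0 = Z,  H_1 = Z ⊕ Z/2,  H_2 = 0.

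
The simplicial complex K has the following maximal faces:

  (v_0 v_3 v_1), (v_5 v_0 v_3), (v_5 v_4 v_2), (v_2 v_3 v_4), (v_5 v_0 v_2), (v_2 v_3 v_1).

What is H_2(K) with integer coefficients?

H_2 = 0.

Fix the vertex order v_0 < v_1 < v_2 < v_3 < v_4 < v_5 and write every simplex with vertices in increasing order. Then dim K = 2 and the simplices of K are:

  0-simplices (6): [v_0], [v_1], [v_2], [v_3], [v_4], [v_5]
  1-simplices (12): [v_0,v_1], [v_0,v_2], [v_0,v_3], [v_0,v_5], [v_1,v_2], [v_1,v_3], [v_2,v_3], [v_2,v_4], [v_2,v_5], [v_3,v_4], [v_3,v_5], [v_4,v_5]
  2-simplices (6): [v_0,v_1,v_3], [v_0,v_2,v_5], [v_0,v_3,v_5], [v_1,v_2,v_3], [v_2,v_3,v_4], [v_2,v_4,v_5]

Hence C_0 ≅ Z^6, C_1 ≅ Z^12, C_2 ≅ Z^6.

∂_1: C_1 → C_0 sends each edge [p,q] (with p < q) to q − p. For instance
  ∂[v_0,v_1] = [v_1] − [v_0].
The resulting 6×12 matrix has rank 5, and its Smith normal form has invariant factors (1,1,1,1,1).

∂_2: C_2 → C_1 acts by ∂[p,q,r] = [q,r] − [p,r] + [p,q]. For instance
  ∂[v_2,v_3,v_4] = [v_3,v_4] − [v_2,v_4] + [v_2,v_3],
  ∂[v_1,v_2,v_3] = [v_2,v_3] − [v_1,v_3] + [v_1,v_2].
As a 12×6 matrix over Z this has rank 6, with invariant factors (1,1,1,1,1,1).

Reading off H_k = ker ∂_k / im ∂_{k+1}:

  H_2: rank ker ∂_2 − rank ∂_3 = (6 − 6) − 0 = 0, and there is no ∂_3, so H_2 ≅ 0.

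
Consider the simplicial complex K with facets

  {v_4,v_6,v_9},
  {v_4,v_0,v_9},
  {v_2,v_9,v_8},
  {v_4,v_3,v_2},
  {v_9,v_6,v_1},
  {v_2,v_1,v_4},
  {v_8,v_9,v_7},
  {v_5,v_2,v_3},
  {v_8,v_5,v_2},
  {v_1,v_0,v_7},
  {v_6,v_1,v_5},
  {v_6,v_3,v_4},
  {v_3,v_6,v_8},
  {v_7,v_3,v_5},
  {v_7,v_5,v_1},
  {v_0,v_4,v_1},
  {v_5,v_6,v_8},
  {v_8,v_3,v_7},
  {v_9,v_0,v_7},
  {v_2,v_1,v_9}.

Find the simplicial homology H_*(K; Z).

Order the vertices as v_0 < v_1 < v_2 < v_3 < v_4 < v_5 < v_6 < v_7 < v_8 < v_9. Listing each simplex with vertices in this order, K has dimension 2 with simplices:

  0-simplices (10): [v_0], [v_1], [v_2], [v_3], [v_4], [v_5], [v_6], [v_7], [v_8], [v_9]
  1-simplices (30): (30 of them)
  2-simplices (20): (20 of them)

giving chain groups C_0 ≅ Z^10, C_1 ≅ Z^30, C_2 ≅ Z^20.

The boundary map ∂_1: C_1 → C_0 maps an edge to its endpoints' difference, ∂[p,q] = q − p. For instance
  ∂[v_7,v_8] = [v_8] − [v_7].
This gives a 10×30 integer matrix of rank 9; reducing to Smith normal form yields diagonal entries (1,1,1,1,1,1,1,1,1).

Boundary ∂_2: C_2 → C_1 sends each 2-simplex [p,q,r] to [q,r] − [p,r] + [p,q]. For instance
  ∂[v_0,v_4,v_9] = [v_4,v_9] − [v_0,v_9] + [v_0,v_4],
  ∂[v_0,v_1,v_4] = [v_1,v_4] − [v_0,v_4] + [v_0,v_1].
The 30×20 boundary matrix has rank 20 and Smith normal form diag(1,1,1,1,1,1,1,1,1,1,1,1,1,1,1,1,1,1,1,2).

Reading off H_k = ker ∂_k / im ∂_{k+1}:

  H_0: rank C_0 − rank ∂_1 = 10 − 9 = 1, and the invariant factors of ∂_1 are all 1, so H_0 = Z.
  H_1: rank ker ∂_1 − rank ∂_2 = (30 − 9) − 20 = 1, and ∂_2 has invariant factor 2 > 1, so H_1 = Z ⊕ Z/2.
  H_2: rank ker ∂_2 − rank ∂_3 = (20 − 20) − 0 = 0, and there is no ∂_3, so H_2 = 0.

As a check, the Euler characteristic is 10 − 30 + 20 = 0, which agrees with 1 − 1 + 0 = 0.

H_0 = Z,  H_1 = Z ⊕ Z/2,  H_2 = 0.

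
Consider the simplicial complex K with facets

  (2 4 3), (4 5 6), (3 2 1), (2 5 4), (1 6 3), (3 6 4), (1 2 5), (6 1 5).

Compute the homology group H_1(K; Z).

Take the total order 1 < 2 < 3 < 4 < 5 < 6 on the vertex set. Then K (dimension 2) consists of the simplices:

  0-simplices (6): [1], [2], [3], [4], [5], [6]
  1-simplices (12): [1,2], [1,3], [1,5], [1,6], [2,3], [2,4], [2,5], [3,4], [3,6], [4,5], [4,6], [5,6]
  2-simplices (8): [1,2,3], [1,2,5], [1,3,6], [1,5,6], [2,3,4], [2,4,5], [3,4,6], [4,5,6]

Hence C_0 ≅ Z^6, C_1 ≅ Z^12, C_2 ≅ Z^8.

The boundary map ∂_1: C_1 → C_0 is given by ∂[p,q] = [q] − [p].
As a 6×12 matrix over Z this has rank 5, with invariant factors (1,1,1,1,1).

The boundary map ∂_2: C_2 → C_1 maps a triangle to the signed sum of its edges. For instance
  ∂[1,2,5] = [2,5] − [1,5] + [1,2],
  ∂[1,2,3] = [2,3] − [1,3] + [1,2].
The 12×8 boundary matrix has rank 7 and Smith normal form diag(1,1,1,1,1,1,1).

Reading off H_k = ker ∂_k / im ∂_{k+1}:

  H_1: rank ker ∂_1 − rank ∂_2 = (12 − 5) − 7 = 0, and the invariant factors of ∂_2 are all 1, so H_1 ≅ 0.

H_1 = 0.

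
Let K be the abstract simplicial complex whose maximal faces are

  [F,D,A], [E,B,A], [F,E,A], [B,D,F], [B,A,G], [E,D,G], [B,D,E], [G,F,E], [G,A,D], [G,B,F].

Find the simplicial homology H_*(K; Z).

H_0 ≅ Z,  H_1 ≅ Z_2,  H_2 = 0.

Fix the vertex order A < B < D < E < F < G and write every simplex with vertices in increasing order. Then dim K = 2 and the simplices of K are:

  0-simplices (6): A, B, D, E, F, G
  1-simplices (15): AB, AD, AE, AF, AG, BD, BE, BF, BG, DE, DF, DG, EF, EG, FG
  2-simplices (10): ABE, ABG, ADF, ADG, AEF, BDE, BDF, BFG, DEG, EFG

giving chain groups C_0 ≅ Z^6, C_1 ≅ Z^15, C_2 ≅ Z^10.

∂_1: C_1 → C_0 maps an edge to its endpoints' difference, ∂[p,q] = q − p.
The resulting 6×15 matrix has rank 5, and its Smith normal form has invariant factors (1,1,1,1,1).

∂_2: C_2 → C_1 maps a triangle to the signed sum of its edges. For instance
  ∂EFG = FG − EG + EF,
  ∂ADF = DF − AF + AD.
The resulting 15×10 matrix has rank 10, and its Smith normal form has invariant factors (1,1,1,1,1,1,1,1,1,2).

Reading off H_k = ker ∂_k / im ∂_{k+1}:

  H_0: rank C_0 − rank ∂_1 = 6 − 5 = 1, and the invariant factors of ∂_1 are all 1, so H_0 ≅ Z.
  H_1: rank ker ∂_1 − rank ∂_2 = (15 − 5) − 10 = 0, and ∂_2 has invariant factor 2 > 1, so H_1 ≅ Z_2.
  H_2: rank ker ∂_2 − rank ∂_3 = (10 − 10) − 0 = 0, and there is no ∂_3, so H_2 ≅ 0.

As a check, the Euler characteristic is 6 − 15 + 10 = 1, which agrees with 1 − 0 + 0 = 1.
(K is a triangulation of the real projective plane RP^2.)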